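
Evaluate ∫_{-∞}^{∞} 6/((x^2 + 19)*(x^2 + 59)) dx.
Let f(z) = 6/((z^2 + 19)*(z^2 + 59)). The denominator has no real zeros and deg Q - deg P = 4 ≥ 2, so the integral of f over the upper semicircle |z| = R tends to 0 as R → ∞. Closing the contour in the upper half-plane,
  ∫_{-∞}^{∞} f(x) dx = 2πi · Σ Res(f, z_k)  over the poles with Im z_k > 0.

Zeros of the denominator: z^2 + 59 = 0 gives z = ±sqrt(59)*I; z^2 + 19 = 0 gives z = ±sqrt(19)*I.
Upper half-plane: z = sqrt(19)*I, z = sqrt(59)*I (simple).

Each pole is a simple zero of Q(z) = z^4 + 78*z^2 + 1121, so Res(f, z₀) = P(z₀)/Q'(z₀) with P(z) = 6, Q'(z) = 4*z^3 + 156*z:
  Res(f, sqrt(19)*I) = (6)/(80*sqrt(19)*I) = -3*sqrt(19)*I/760
  Res(f, sqrt(59)*I) = (6)/(-80*sqrt(59)*I) = 3*sqrt(59)*I/2360

Sum of residues: 3*I*(-59*sqrt(19) + 19*sqrt(59))/44840
∫_{-∞}^{∞} f(x) dx = 2πi · (3*I*(-59*sqrt(19) + 19*sqrt(59))/44840) = 3*pi*(-19*sqrt(59) + 59*sqrt(19))/22420

Final answer: 3*pi*(-19*sqrt(59) + 59*sqrt(19))/22420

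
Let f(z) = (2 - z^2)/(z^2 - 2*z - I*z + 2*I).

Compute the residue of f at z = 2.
Write f(z) = P(z)/Q(z) with P(z) = 2 - z^2 and Q(z) = z^2 - 2*z - I*z + 2*I.
The denominator factors as Q(z) = (z - I)*(z - 2), so z = 2 is a simple zero of Q and P is analytic there; z = 2 is therefore a simple pole and
  Res(f, z₀) = P(z₀)/Q'(z₀).

Q'(z) = 2*z - 2 - I, so Q'(2) = 2 - I.
P(2) = -2.

Res(f, 2) = (-2)/(2 - I) = -4/5 - 2*I/5

Final answer: -4/5 - 2*I/5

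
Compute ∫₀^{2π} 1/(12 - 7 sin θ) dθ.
Call the integral J. The integrand is 2π-periodic and we integrate over a full period, so shifting θ does not change the value (θ → θ + π/2 turns sin θ into cos θ; θ → θ + π flips the sign of the trig term). Hence
  J = ∫₀^{2π} dθ/(12 + 7 cos θ).
Put z = e^{iθ}: then cos θ = (z + 1/z)/2, dθ = dz/(iz), and z runs once counterclockwise around |z| = 1:
  J = ∮_{|z|=1} 1/(12 + 7*(z + 1/z)/2) · dz/(iz) = (2/i) ∮_{|z|=1} dz/(7*z^2 + 24*z + 7).
The roots of 7*z^2 + 24*z + 7 are z = (-12 ± sqrt(12^2 - 7^2))/7, with sqrt(95) = sqrt(95); their product is 1, so only z₊ = -12/7 + sqrt(95)/7 lies inside the unit circle (z₋ = -12/7 - sqrt(95)/7 lies outside).
z₊ is a simple zero of q(z) = 7*z^2 + 24*z + 7, so Res(1/q, z₊) = 1/q'(z₊) with q'(z) = 14*z + 24; and q'(z₊) = 7*(z₊ - z₋) = 2*sqrt(95).
Therefore J = (2/i) · 2πi · 1/(2*sqrt(95)) = 2*pi/(sqrt(95)) = 2*sqrt(95)*pi/95

Final answer: 2*sqrt(95)*pi/95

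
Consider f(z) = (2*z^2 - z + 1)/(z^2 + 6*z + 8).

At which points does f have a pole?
{-4, -2}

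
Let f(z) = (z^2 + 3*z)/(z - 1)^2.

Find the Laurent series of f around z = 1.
4/(z - 1)^2 + 5/(z - 1) + 1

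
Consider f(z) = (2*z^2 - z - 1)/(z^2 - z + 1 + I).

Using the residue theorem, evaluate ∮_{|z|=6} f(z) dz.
By the residue theorem, ∮_C f(z) dz = 2πi · (sum of the residues of f at the poles inside |z| = 6).

The denominator factors as (z - I)*(z - 1 + I), so the singularities of f are simple poles at z = I, z = 1 - I.
  |I|² = 1 < 36 = 6², so this pole is inside the contour.
  |1 - I|² = 2 < 36 = 6², so this pole is inside the contour.

With P(z) = 2*z^2 - z - 1 and Q(z) = z^2 - z + 1 + I, each pole is simple, so Res(f, z₀) = P(z₀)/Q'(z₀) with Q'(z) = 2*z - 1.
  Res(f, I) = P(I)/Q'(I) = (-3 - I)/(-1 + 2*I) = 1/5 + 7*I/5
  Res(f, 1 - I) = P(1 - I)/Q'(1 - I) = (-2 - 3*I)/(1 - 2*I) = 4/5 - 7*I/5

Sum of residues inside C: 1
∮_C f(z) dz = 2πi · (1) = 2*I*pi

Final answer: 2*I*pi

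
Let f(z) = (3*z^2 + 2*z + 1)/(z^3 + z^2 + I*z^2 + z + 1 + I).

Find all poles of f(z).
{-1 - I, -I, I}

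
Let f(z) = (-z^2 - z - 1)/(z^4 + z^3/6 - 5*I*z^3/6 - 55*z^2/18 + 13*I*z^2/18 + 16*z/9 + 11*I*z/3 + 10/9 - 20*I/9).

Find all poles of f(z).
{-2, -1/3 + I, 2/3 + I/3, 3/2 - I/2}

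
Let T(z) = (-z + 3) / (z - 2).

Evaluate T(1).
Substitute z = 1:
  numerator:   -(1) + 3 = 2
  denominator: (1) - 2 = -1
T(1) = (2)/(-1) = -2

Final answer: -2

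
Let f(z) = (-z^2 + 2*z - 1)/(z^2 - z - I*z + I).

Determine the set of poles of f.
The singularities of f are the zeros of the denominator. Factoring,
  z^2 - z - I*z + I = (z - I)*(z - 1)
so the candidates are z = I, z = 1.

Check the numerator P(z) = -z^2 + 2*z - 1 at each one:
  P(I) = 2*I ≠ 0, so z = I is a (simple) pole.
  P(1) = 0, so the factor (z - 1) cancels and z = 1 is only a removable singularity, not a pole.

Poles of f: {I}

Final answer: {I}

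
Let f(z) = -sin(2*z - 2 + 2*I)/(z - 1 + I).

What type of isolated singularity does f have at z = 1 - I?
Let u = z - 1 + I. The argument of sin is 2*z - 2 + 2*I = 2u, so
  f = -sin(2u)/u = -((2u) - (2u)^3/6 + ...)/u = -2 + (4/3)*u^2 - ...
The Laurent expansion about u = 0 has no negative powers; equivalently lim_{z→1 - I} f(z) = -2 exists and is finite.
So the singularity is removable.

Final answer: removable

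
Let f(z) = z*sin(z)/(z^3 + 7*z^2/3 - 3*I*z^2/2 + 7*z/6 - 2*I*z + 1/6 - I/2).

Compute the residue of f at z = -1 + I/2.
Write f(z) = P(z)/Q(z) with P(z) = z*sin(z) and Q(z) = z^3 + 7*z^2/3 - 3*I*z^2/2 + 7*z/6 - 2*I*z + 1/6 - I/2.
The denominator factors as Q(z) = (z + 1 - I/2)*(z + 1/3)*(z + 1 - I), so z = -1 + I/2 is a simple zero of Q and P is analytic there; z = -1 + I/2 is therefore a simple pole and
  Res(f, z₀) = P(z₀)/Q'(z₀).

Q'(z) = 3*z^2 + 14*z/3 - 3*I*z + 7/6 - 2*I, so Q'(-1 + I/2) = 1/4 + I/3.
P(-1 + I/2) = (1 - I/2)*sin(1 - I/2).

Res(f, -1 + I/2) = ((1 - I/2)*sin(1 - I/2))/(1/4 + I/3) = (12/25 - 66*I/25)*sin(1 - I/2)

Final answer: (12/25 - 66*I/25)*sin(1 - I/2)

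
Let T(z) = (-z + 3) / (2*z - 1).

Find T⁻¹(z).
Set w = T(z) = (-z + 3) / (2*z - 1) and solve for z:
  w*(2*z - 1) = -z + 3
  -w + z*(2*w + 1) - 3 = 0
  z*(2*w + 1) = w + 3
  z = (-w - 3)/(-2*w - 1)
Renaming the variable, T⁻¹(z) = (-z - 3)/(-2*z - 1) = (z + 3)/(2*z + 1).
(Check: ad - bc = -5 ≠ 0, so T is invertible.)

Final answer: (z + 3)/(2*z + 1)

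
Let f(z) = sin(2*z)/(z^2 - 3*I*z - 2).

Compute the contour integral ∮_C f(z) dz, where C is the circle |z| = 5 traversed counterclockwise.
-2*I*pi*sinh(2) + 2*I*pi*sinh(4)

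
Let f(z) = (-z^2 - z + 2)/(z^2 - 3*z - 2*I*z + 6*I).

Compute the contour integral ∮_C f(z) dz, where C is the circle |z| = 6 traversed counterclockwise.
By the residue theorem, ∮_C f(z) dz = 2πi · (sum of the residues of f at the poles inside |z| = 6).

The denominator factors as (z - 3)*(z - 2*I), so the singularities of f are simple poles at z = 3, z = 2*I.
  |3|² = 9 < 36 = 6², so this pole is inside the contour.
  |2*I|² = 4 < 36 = 6², so this pole is inside the contour.

With P(z) = -z^2 - z + 2 and Q(z) = z^2 - 3*z - 2*I*z + 6*I, each pole is simple, so Res(f, z₀) = P(z₀)/Q'(z₀) with Q'(z) = 2*z - 3 - 2*I.
  Res(f, 3) = P(3)/Q'(3) = (-10)/(3 - 2*I) = -30/13 - 20*I/13
  Res(f, 2*I) = P(2*I)/Q'(2*I) = (6 - 2*I)/(-3 + 2*I) = -22/13 - 6*I/13

Sum of residues inside C: -4 - 2*I
∮_C f(z) dz = 2πi · (-4 - 2*I) = pi*(4 - 8*I)

Final answer: pi*(4 - 8*I)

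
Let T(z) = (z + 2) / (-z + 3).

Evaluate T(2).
Substitute z = 2:
  numerator:   (2) + 2 = 4
  denominator: -(2) + 3 = 1
T(2) = (4)/(1) = 4

Final answer: 4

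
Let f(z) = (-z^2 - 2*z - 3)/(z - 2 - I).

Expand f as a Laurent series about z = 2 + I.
(-10 - 6*I)/(z - 2 - I) - 6 - 2*I - (z - 2 - I)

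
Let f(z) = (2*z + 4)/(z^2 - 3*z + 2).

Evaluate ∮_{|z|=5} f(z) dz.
By the residue theorem, ∮_C f(z) dz = 2πi · (sum of the residues of f at the poles inside |z| = 5).

The denominator factors as (z - 1)*(z - 2), so the singularities of f are simple poles at z = 1, z = 2.
  |1|² = 1 < 25 = 5², so this pole is inside the contour.
  |2|² = 4 < 25 = 5², so this pole is inside the contour.

With P(z) = 2*z + 4 and Q(z) = z^2 - 3*z + 2, each pole is simple, so Res(f, z₀) = P(z₀)/Q'(z₀) with Q'(z) = 2*z - 3.
  Res(f, 1) = P(1)/Q'(1) = (6)/(-1) = -6
  Res(f, 2) = P(2)/Q'(2) = (8)/(1) = 8

Sum of residues inside C: 2
∮_C f(z) dz = 2πi · (2) = 4*I*pi

Final answer: 4*I*pi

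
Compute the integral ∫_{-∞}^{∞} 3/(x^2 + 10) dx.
Let f(z) = 3/(z^2 + 10). The denominator has no real zeros and deg Q - deg P = 2 ≥ 2, so the integral of f over the upper semicircle |z| = R tends to 0 as R → ∞. Closing the contour in the upper half-plane,
  ∫_{-∞}^{∞} f(x) dx = 2πi · Σ Res(f, z_k)  over the poles with Im z_k > 0.

Zeros of the denominator: z^2 + 10 = 0 gives z = ±sqrt(10)*I.
Upper half-plane: z = sqrt(10)*I (simple).

Each pole is a simple zero of Q(z) = z^2 + 10, so Res(f, z₀) = P(z₀)/Q'(z₀) with P(z) = 3, Q'(z) = 2*z:
  Res(f, sqrt(10)*I) = (3)/(2*sqrt(10)*I) = -3*sqrt(10)*I/20

∫_{-∞}^{∞} f(x) dx = 2πi · (-3*sqrt(10)*I/20) = 3*sqrt(10)*pi/10

Final answer: 3*sqrt(10)*pi/10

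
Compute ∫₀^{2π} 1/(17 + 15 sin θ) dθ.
Call the integral J. The integrand is 2π-periodic and we integrate over a full period, so shifting θ does not change the value (θ → θ + π/2 turns sin θ into cos θ). Hence
  J = ∫₀^{2π} dθ/(17 + 15 cos θ).
Put z = e^{iθ}: then cos θ = (z + 1/z)/2, dθ = dz/(iz), and z runs once counterclockwise around |z| = 1:
  J = ∮_{|z|=1} 1/(17 + 15*(z + 1/z)/2) · dz/(iz) = (2/i) ∮_{|z|=1} dz/(15*z^2 + 34*z + 15).
The roots of 15*z^2 + 34*z + 15 are z = (-17 ± sqrt(17^2 - 15^2))/15, with sqrt(64) = 8; their product is 1, so only z₊ = -3/5 lies inside the unit circle (z₋ = -5/3 lies outside).
z₊ is a simple zero of q(z) = 15*z^2 + 34*z + 15, so Res(1/q, z₊) = 1/q'(z₊) with q'(z) = 30*z + 34; and q'(z₊) = 15*(z₊ - z₋) = 16.
Therefore J = (2/i) · 2πi · 1/(16) = 2*pi/(8) = pi/4

Final answer: pi/4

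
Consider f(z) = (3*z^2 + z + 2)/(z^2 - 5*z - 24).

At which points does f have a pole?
The singularities of f are the zeros of the denominator. Factoring,
  z^2 - 5*z - 24 = (z - 8)*(z + 3)
so the candidates are z = 8, z = -3.

Check the numerator P(z) = 3*z^2 + z + 2 at each one:
  P(8) = 202 ≠ 0, so z = 8 is a (simple) pole.
  P(-3) = 26 ≠ 0, so z = -3 is a (simple) pole.

Poles of f: {-3, 8}

Final answer: {-3, 8}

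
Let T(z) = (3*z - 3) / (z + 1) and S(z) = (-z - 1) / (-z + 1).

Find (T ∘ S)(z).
(T ∘ S)(z) = T(S(z)) = ((3)*S(z) + (-3))/((1)*S(z) + (1)). Multiply numerator and denominator by -z + 1:
  numerator:   (3)*(-z - 1) + (-3)*(-z + 1) = -6
  denominator: (1)*(-z - 1) + (1)*(-z + 1) = -2*z
(T ∘ S)(z) = -6/(-2*z) = 3/(z)

Final answer: 3/(z)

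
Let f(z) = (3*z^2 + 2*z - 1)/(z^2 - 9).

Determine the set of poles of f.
The singularities of f are the zeros of the denominator. Factoring,
  z^2 - 9 = (z + 3)*(z - 3)
so the candidates are z = -3, z = 3.

Check the numerator P(z) = 3*z^2 + 2*z - 1 at each one:
  P(-3) = 20 ≠ 0, so z = -3 is a (simple) pole.
  P(3) = 32 ≠ 0, so z = 3 is a (simple) pole.

Poles of f: {-3, 3}

Final answer: {-3, 3}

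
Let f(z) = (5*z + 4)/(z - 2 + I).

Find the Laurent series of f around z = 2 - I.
Put w = z - (2 - I), i.e. z = w + 2 - I. The denominator is w, so it suffices to rewrite the numerator in powers of w.

P(z) = 5*z + 4
P(w + 2 - I) = 14 - 5*I + 5*w

Dividing each term by w:
  f = (14 - 5*I)/w + 5

Substituting back w = z - 2 + I:
  f(z) = (14 - 5*I)/(z - 2 + I) + 5

The series is finite because the numerator is a polynomial; the negative powers form the principal part, and the coefficient of 1/(z - 2 + I) gives Res(f, 2 - I) = 14 - 5*I.

Final answer: (14 - 5*I)/(z - 2 + I) + 5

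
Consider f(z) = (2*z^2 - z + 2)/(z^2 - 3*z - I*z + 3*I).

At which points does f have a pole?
{I, 3}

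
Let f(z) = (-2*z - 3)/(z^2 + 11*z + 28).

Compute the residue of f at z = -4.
5/3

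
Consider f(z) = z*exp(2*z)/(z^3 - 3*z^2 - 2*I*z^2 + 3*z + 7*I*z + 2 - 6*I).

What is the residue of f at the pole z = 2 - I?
(-1/65 + 18*I/65)*exp(4 - 2*I)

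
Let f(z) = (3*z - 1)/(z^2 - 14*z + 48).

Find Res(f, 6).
Write f(z) = P(z)/Q(z) with P(z) = 3*z - 1 and Q(z) = z^2 - 14*z + 48.
The denominator factors as Q(z) = (z - 6)*(z - 8), so z = 6 is a simple zero of Q and P is analytic there; z = 6 is therefore a simple pole and
  Res(f, z₀) = P(z₀)/Q'(z₀).

Q'(z) = 2*z - 14, so Q'(6) = -2.
P(6) = 17.

Res(f, 6) = (17)/(-2) = -17/2

Final answer: -17/2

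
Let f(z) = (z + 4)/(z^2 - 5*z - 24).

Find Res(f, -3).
Write f(z) = P(z)/Q(z) with P(z) = z + 4 and Q(z) = z^2 - 5*z - 24.
The denominator factors as Q(z) = (z + 3)*(z - 8), so z = -3 is a simple zero of Q and P is analytic there; z = -3 is therefore a simple pole and
  Res(f, z₀) = P(z₀)/Q'(z₀).

Q'(z) = 2*z - 5, so Q'(-3) = -11.
P(-3) = 1.

Res(f, -3) = (1)/(-11) = -1/11

Final answer: -1/11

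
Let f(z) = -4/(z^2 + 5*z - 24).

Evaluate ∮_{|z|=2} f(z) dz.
0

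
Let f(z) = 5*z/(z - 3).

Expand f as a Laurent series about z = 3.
15/(z - 3) + 5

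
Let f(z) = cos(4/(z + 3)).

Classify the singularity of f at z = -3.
Let u = z + 3. Then
  cos(4/u) = Σ_{k≥0} (-1)^k (4)^(2k)/((2k)!·u^(2k)) = 1 - 8/u^2 + 32/(3*u^4) + ...
which has infinitely many negative powers of u, so cos(4/(z + 3)) has an essential singularity at z = -3.
So the singularity is essential.

Final answer: essential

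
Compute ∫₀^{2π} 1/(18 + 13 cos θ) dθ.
2*sqrt(155)*pi/155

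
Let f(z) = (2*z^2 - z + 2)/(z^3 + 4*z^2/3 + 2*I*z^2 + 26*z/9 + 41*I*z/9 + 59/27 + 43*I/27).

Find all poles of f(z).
{-1 + 2*I/3, -2/3 + I/3, 1/3 - 3*I}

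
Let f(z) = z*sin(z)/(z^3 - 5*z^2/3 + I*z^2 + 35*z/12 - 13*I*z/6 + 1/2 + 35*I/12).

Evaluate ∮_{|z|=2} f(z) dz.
By the residue theorem, ∮_C f(z) dz = 2πi · (sum of the residues of f at the poles inside |z| = 2).

The denominator factors as (z - 1 - 3*I/2)*(z - 2/3 + 3*I/2)*(z + I), so the singularities of f are simple poles at z = 1 + 3*I/2, z = 2/3 - 3*I/2, z = -I.
  |1 + 3*I/2|² = 13/4 < 4 = 2², so this pole is inside the contour.
  |2/3 - 3*I/2|² = 97/36 < 4 = 2², so this pole is inside the contour.
  |-I|² = 1 < 4 = 2², so this pole is inside the contour.

With P(z) = z*sin(z) and Q(z) = z^3 - 5*z^2/3 + I*z^2 + 35*z/12 - 13*I*z/6 + 1/2 + 35*I/12, each pole is simple, so Res(f, z₀) = P(z₀)/Q'(z₀) with Q'(z) = 3*z^2 - 10*z/3 + 2*I*z + 35/12 - 13*I/6.
  Res(f, 1 + 3*I/2) = P(1 + 3*I/2)/Q'(1 + 3*I/2) = ((1 + 3*I/2)*sin(1 + 3*I/2))/(-43/6 + 23*I/6) = (-51/2378 - 525*I/2378)*sin(1 + 3*I/2)
  Res(f, 2/3 - 3*I/2) = P(2/3 - 3*I/2)/Q'(2/3 - 3*I/2) = ((2/3 - 3*I/2)*sin(2/3 - 3*I/2))/(-31/18 - 11*I/6) = (519/2050 + 1233*I/2050)*sin(2/3 - 3*I/2)
  Res(f, -I) = P(-I)/Q'(-I) = (-sinh(1))/(23/12 + 7*I/6) = (-276/725 + 168*I/725)*sinh(1)

Sum of residues inside C: (-51/2378 - 525*I/2378)*sin(1 + 3*I/2) + (-276/725 + 168*I/725)*sinh(1) + (519/2050 + 1233*I/2050)*sin(2/3 - 3*I/2)
∮_C f(z) dz = 2πi · ((-51/2378 - 525*I/2378)*sin(1 + 3*I/2) + (-276/725 + 168*I/725)*sinh(1) + (519/2050 + 1233*I/2050)*sin(2/3 - 3*I/2)) = pi*(-336/725 - 552*I/725)*sinh(1) + pi*(525/1189 - 51*I/1189)*sin(1 + 3*I/2) + pi*(-1233/1025 + 519*I/1025)*sin(2/3 - 3*I/2)

Final answer: pi*(-336/725 - 552*I/725)*sinh(1) + pi*(525/1189 - 51*I/1189)*sin(1 + 3*I/2) + pi*(-1233/1025 + 519*I/1025)*sin(2/3 - 3*I/2)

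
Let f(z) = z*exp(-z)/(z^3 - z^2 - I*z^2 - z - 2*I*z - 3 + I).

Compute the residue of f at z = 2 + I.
Write f(z) = P(z)/Q(z) with P(z) = z*exp(-z) and Q(z) = z^3 - z^2 - I*z^2 - z - 2*I*z - 3 + I.
The denominator factors as Q(z) = (z + 1 + I)*(z - 2 - I)*(z - I), so z = 2 + I is a simple zero of Q and P is analytic there; z = 2 + I is therefore a simple pole and
  Res(f, z₀) = P(z₀)/Q'(z₀).

Q'(z) = 3*z^2 - 2*z - 2*I*z - 1 - 2*I, so Q'(2 + I) = 6 + 4*I.
P(2 + I) = (2 + I)*exp(-2 - I).

Res(f, 2 + I) = ((2 + I)*exp(-2 - I))/(6 + 4*I) = (4/13 - I/26)*exp(-2 - I)

Final answer: (4/13 - I/26)*exp(-2 - I)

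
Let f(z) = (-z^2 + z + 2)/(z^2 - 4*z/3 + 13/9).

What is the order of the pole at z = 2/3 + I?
1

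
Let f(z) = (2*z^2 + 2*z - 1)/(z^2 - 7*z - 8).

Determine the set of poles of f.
{-1, 8}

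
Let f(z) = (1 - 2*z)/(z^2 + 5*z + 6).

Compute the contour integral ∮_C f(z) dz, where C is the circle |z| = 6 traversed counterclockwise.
By the residue theorem, ∮_C f(z) dz = 2πi · (sum of the residues of f at the poles inside |z| = 6).

The denominator factors as (z + 2)*(z + 3), so the singularities of f are simple poles at z = -2, z = -3.
  |-2|² = 4 < 36 = 6², so this pole is inside the contour.
  |-3|² = 9 < 36 = 6², so this pole is inside the contour.

With P(z) = 1 - 2*z and Q(z) = z^2 + 5*z + 6, each pole is simple, so Res(f, z₀) = P(z₀)/Q'(z₀) with Q'(z) = 2*z + 5.
  Res(f, -2) = P(-2)/Q'(-2) = (5)/(1) = 5
  Res(f, -3) = P(-3)/Q'(-3) = (7)/(-1) = -7

Sum of residues inside C: -2
∮_C f(z) dz = 2πi · (-2) = -4*I*pi

Final answer: -4*I*pi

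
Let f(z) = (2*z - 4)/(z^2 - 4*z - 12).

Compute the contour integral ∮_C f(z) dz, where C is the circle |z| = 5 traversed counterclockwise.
2*I*pi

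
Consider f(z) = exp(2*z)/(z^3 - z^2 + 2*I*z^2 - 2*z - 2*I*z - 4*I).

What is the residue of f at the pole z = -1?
Write f(z) = P(z)/Q(z) with P(z) = exp(2*z) and Q(z) = z^3 - z^2 + 2*I*z^2 - 2*z - 2*I*z - 4*I.
The denominator factors as Q(z) = (z + 2*I)*(z + 1)*(z - 2), so z = -1 is a simple zero of Q and P is analytic there; z = -1 is therefore a simple pole and
  Res(f, z₀) = P(z₀)/Q'(z₀).

Q'(z) = 3*z^2 - 2*z + 4*I*z - 2 - 2*I, so Q'(-1) = 3 - 6*I.
P(-1) = exp(-2).

Res(f, -1) = (exp(-2))/(3 - 6*I) = (1/15 + 2*I/15)*exp(-2)

Final answer: (1/15 + 2*I/15)*exp(-2)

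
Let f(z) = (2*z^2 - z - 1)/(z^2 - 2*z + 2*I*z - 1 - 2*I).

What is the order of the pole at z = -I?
Factor the denominator:
  z^2 - 2*z + 2*I*z - 1 - 2*I = (z + I)*(z - 2 + I)

The numerator P(z) = 2*z^2 - z - 1 has P(-I) = -3 + I ≠ 0, so no factor of (z + I) cancels.
Near z = -I we can therefore write f(z) = g(z)/(z + I) with g analytic at -I and g(-I) ≠ 0 (g is the numerator divided by the remaining denominator factors).

Hence z = -I is a pole of order 1.

Final answer: 1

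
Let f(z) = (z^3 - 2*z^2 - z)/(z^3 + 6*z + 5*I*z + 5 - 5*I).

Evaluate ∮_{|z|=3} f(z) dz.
By the residue theorem, ∮_C f(z) dz = 2πi · (sum of the residues of f at the poles inside |z| = 3).

The denominator factors as (z - 1 + 3*I)*(z - I)*(z + 1 - 2*I), so the singularities of f are simple poles at z = 1 - 3*I, z = I, z = -1 + 2*I.
  |1 - 3*I|² = 10 > 9 = 3², so this pole is outside the contour.
  |I|² = 1 < 9 = 3², so this pole is inside the contour.
  |-1 + 2*I|² = 5 < 9 = 3², so this pole is inside the contour.

With P(z) = z^3 - 2*z^2 - z and Q(z) = z^3 + 6*z + 5*I*z + 5 - 5*I, each pole is simple, so Res(f, z₀) = P(z₀)/Q'(z₀) with Q'(z) = 3*z^2 + 6 + 5*I.
  Res(f, I) = P(I)/Q'(I) = (2 - 2*I)/(3 + 5*I) = -2/17 - 8*I/17
  Res(f, -1 + 2*I) = P(-1 + 2*I)/Q'(-1 + 2*I) = (18 + 4*I)/(-3 - 7*I) = -41/29 + 57*I/29

Sum of residues inside C: -755/493 + 737*I/493
∮_C f(z) dz = 2πi · (-755/493 + 737*I/493) = pi*(-1474/493 - 1510*I/493)

Final answer: pi*(-1474/493 - 1510*I/493)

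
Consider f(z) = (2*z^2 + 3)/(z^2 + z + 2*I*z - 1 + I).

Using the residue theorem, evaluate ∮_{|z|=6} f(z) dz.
pi*(8 - 4*I)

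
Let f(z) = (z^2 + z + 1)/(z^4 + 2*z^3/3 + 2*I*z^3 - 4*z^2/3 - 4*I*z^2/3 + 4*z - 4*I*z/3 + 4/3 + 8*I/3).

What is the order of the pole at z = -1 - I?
Factor the denominator:
  z^4 + 2*z^3/3 + 2*I*z^3 - 4*z^2/3 - 4*I*z^2/3 + 4*z - 4*I*z/3 + 4/3 + 8*I/3 = (z + 1 + I)^2*(z - 1 - I)*(z - 1/3 + I)

The numerator P(z) = z^2 + z + 1 has P(-1 - I) = I ≠ 0, so no factor of (z + 1 + I) cancels.
Near z = -1 - I we can therefore write f(z) = g(z)/(z + 1 + I)^2 with g analytic at -1 - I and g(-1 - I) ≠ 0 (g is the numerator divided by the remaining denominator factors).

Hence z = -1 - I is a pole of order 2.

Final answer: 2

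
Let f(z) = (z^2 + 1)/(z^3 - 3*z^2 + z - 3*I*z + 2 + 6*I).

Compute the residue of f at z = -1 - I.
Write f(z) = P(z)/Q(z) with P(z) = z^2 + 1 and Q(z) = z^3 - 3*z^2 + z - 3*I*z + 2 + 6*I.
The denominator factors as Q(z) = (z - 2)*(z + 1 + I)*(z - 2 - I), so z = -1 - I is a simple zero of Q and P is analytic there; z = -1 - I is therefore a simple pole and
  Res(f, z₀) = P(z₀)/Q'(z₀).

Q'(z) = 3*z^2 - 6*z + 1 - 3*I, so Q'(-1 - I) = 7 + 9*I.
P(-1 - I) = 1 + 2*I.

Res(f, -1 - I) = (1 + 2*I)/(7 + 9*I) = 5/26 + I/26

Final answer: 5/26 + I/26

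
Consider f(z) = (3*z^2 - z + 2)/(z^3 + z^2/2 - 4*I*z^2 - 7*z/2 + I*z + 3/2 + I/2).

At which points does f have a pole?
{-1 + 3*I, I, 1/2}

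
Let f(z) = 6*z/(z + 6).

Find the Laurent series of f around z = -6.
-36/(z + 6) + 6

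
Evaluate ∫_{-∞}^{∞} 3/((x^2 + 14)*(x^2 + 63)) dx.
Let f(z) = 3/((z^2 + 14)*(z^2 + 63)). The denominator has no real zeros and deg Q - deg P = 4 ≥ 2, so the integral of f over the upper semicircle |z| = R tends to 0 as R → ∞. Closing the contour in the upper half-plane,
  ∫_{-∞}^{∞} f(x) dx = 2πi · Σ Res(f, z_k)  over the poles with Im z_k > 0.

Zeros of the denominator: z^2 + 14 = 0 gives z = ±sqrt(14)*I; z^2 + 63 = 0 gives z = ±3*sqrt(7)*I.
Upper half-plane: z = sqrt(14)*I, z = 3*sqrt(7)*I (simple).

Each pole is a simple zero of Q(z) = z^4 + 77*z^2 + 882, so Res(f, z₀) = P(z₀)/Q'(z₀) with P(z) = 3, Q'(z) = 4*z^3 + 154*z:
  Res(f, sqrt(14)*I) = (3)/(98*sqrt(14)*I) = -3*sqrt(14)*I/1372
  Res(f, 3*sqrt(7)*I) = (3)/(-294*sqrt(7)*I) = sqrt(7)*I/686

Sum of residues: I*(-3*sqrt(14) + 2*sqrt(7))/1372
∫_{-∞}^{∞} f(x) dx = 2πi · (I*(-3*sqrt(14) + 2*sqrt(7))/1372) = pi*(-2*sqrt(7) + 3*sqrt(14))/686

Final answer: pi*(-2*sqrt(7) + 3*sqrt(14))/686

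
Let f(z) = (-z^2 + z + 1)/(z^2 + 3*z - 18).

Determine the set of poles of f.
The singularities of f are the zeros of the denominator. Factoring,
  z^2 + 3*z - 18 = (z - 3)*(z + 6)
so the candidates are z = 3, z = -6.

Check the numerator P(z) = -z^2 + z + 1 at each one:
  P(3) = -5 ≠ 0, so z = 3 is a (simple) pole.
  P(-6) = -41 ≠ 0, so z = -6 is a (simple) pole.

Poles of f: {-6, 3}

Final answer: {-6, 3}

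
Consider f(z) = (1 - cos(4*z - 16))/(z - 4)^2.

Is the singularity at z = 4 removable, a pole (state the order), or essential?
Let u = z - 4. The argument of cos is 4*z - 16 = 4u, so
  f = (1 - cos(4u))/u^2 = ((4u)^2/2 - (4u)^4/24 + ...)/u^2 = 8 - (32/3)*u^2 + ...
The Laurent expansion about u = 0 has no negative powers; equivalently lim_{z→4} f(z) = 8 exists and is finite.
So the singularity is removable.

Final answer: removable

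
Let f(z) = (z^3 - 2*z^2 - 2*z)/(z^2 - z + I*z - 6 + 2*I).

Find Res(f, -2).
Write f(z) = P(z)/Q(z) with P(z) = z^3 - 2*z^2 - 2*z and Q(z) = z^2 - z + I*z - 6 + 2*I.
The denominator factors as Q(z) = (z + 2)*(z - 3 + I), so z = -2 is a simple zero of Q and P is analytic there; z = -2 is therefore a simple pole and
  Res(f, z₀) = P(z₀)/Q'(z₀).

Q'(z) = 2*z - 1 + I, so Q'(-2) = -5 + I.
P(-2) = -12.

Res(f, -2) = (-12)/(-5 + I) = 30/13 + 6*I/13

Final answer: 30/13 + 6*I/13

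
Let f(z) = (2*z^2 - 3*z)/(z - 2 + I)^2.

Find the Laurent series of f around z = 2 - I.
Put w = z - (2 - I), i.e. z = w + 2 - I. The denominator is w^2, so it suffices to rewrite the numerator in powers of w.

P(z) = 2*z^2 - 3*z
P(w + 2 - I) = -5*I + (5 - 4*I)*w + 2*w^2

Dividing each term by w^2:
  f = -5*I/w^2 + (5 - 4*I)/w + 2

Substituting back w = z - 2 + I:
  f(z) = -5*I/(z - 2 + I)^2 + (5 - 4*I)/(z - 2 + I) + 2

The series is finite because the numerator is a polynomial; the negative powers form the principal part, and the coefficient of 1/(z - 2 + I) gives Res(f, 2 - I) = 5 - 4*I.

Final answer: -5*I/(z - 2 + I)^2 + (5 - 4*I)/(z - 2 + I) + 2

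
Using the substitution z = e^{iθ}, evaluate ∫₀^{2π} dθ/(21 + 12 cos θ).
Let J = ∫₀^{2π} dθ/(21 + 12 cos θ).
Put z = e^{iθ}: then cos θ = (z + 1/z)/2, dθ = dz/(iz), and z runs once counterclockwise around |z| = 1:
  J = ∮_{|z|=1} 1/(21 + 12*(z + 1/z)/2) · dz/(iz) = (2/i) ∮_{|z|=1} dz/(12*z^2 + 42*z + 12).
The roots of 12*z^2 + 42*z + 12 are z = (-21 ± sqrt(21^2 - 12^2))/12, with sqrt(297) = 3*sqrt(33); their product is 1, so only z₊ = -7/4 + sqrt(33)/4 lies inside the unit circle (z₋ = -7/4 - sqrt(33)/4 lies outside).
z₊ is a simple zero of q(z) = 12*z^2 + 42*z + 12, so Res(1/q, z₊) = 1/q'(z₊) with q'(z) = 24*z + 42; and q'(z₊) = 12*(z₊ - z₋) = 6*sqrt(33).
Therefore J = (2/i) · 2πi · 1/(6*sqrt(33)) = 2*pi/(3*sqrt(33)) = 2*sqrt(33)*pi/99

Final answer: 2*sqrt(33)*pi/99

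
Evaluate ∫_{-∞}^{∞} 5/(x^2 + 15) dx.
Let f(z) = 5/(z^2 + 15). The denominator has no real zeros and deg Q - deg P = 2 ≥ 2, so the integral of f over the upper semicircle |z| = R tends to 0 as R → ∞. Closing the contour in the upper half-plane,
  ∫_{-∞}^{∞} f(x) dx = 2πi · Σ Res(f, z_k)  over the poles with Im z_k > 0.

Zeros of the denominator: z^2 + 15 = 0 gives z = ±sqrt(15)*I.
Upper half-plane: z = sqrt(15)*I (simple).

Each pole is a simple zero of Q(z) = z^2 + 15, so Res(f, z₀) = P(z₀)/Q'(z₀) with P(z) = 5, Q'(z) = 2*z:
  Res(f, sqrt(15)*I) = (5)/(2*sqrt(15)*I) = -sqrt(15)*I/6

∫_{-∞}^{∞} f(x) dx = 2πi · (-sqrt(15)*I/6) = sqrt(15)*pi/3

Final answer: sqrt(15)*pi/3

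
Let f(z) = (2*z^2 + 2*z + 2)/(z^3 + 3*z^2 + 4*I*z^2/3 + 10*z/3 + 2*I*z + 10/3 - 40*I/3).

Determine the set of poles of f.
The singularities of f are the zeros of the denominator. Factoring,
  z^3 + 3*z^2 + 4*I*z^2/3 + 10*z/3 + 2*I*z + 10/3 - 40*I/3 = (z - 1 - I)*(z + 1 + 3*I)*(z + 3 - 2*I/3)
so the candidates are z = 1 + I, z = -1 - 3*I, z = -3 + 2*I/3.

Check the numerator P(z) = 2*z^2 + 2*z + 2 at each one:
  P(1 + I) = 4 + 6*I ≠ 0, so z = 1 + I is a (simple) pole.
  P(-1 - 3*I) = -16 + 6*I ≠ 0, so z = -1 - 3*I is a (simple) pole.
  P(-3 + 2*I/3) = 118/9 - 20*I/3 ≠ 0, so z = -3 + 2*I/3 is a (simple) pole.

Poles of f: {-3 + 2*I/3, -1 - 3*I, 1 + I}

Final answer: {-3 + 2*I/3, -1 - 3*I, 1 + I}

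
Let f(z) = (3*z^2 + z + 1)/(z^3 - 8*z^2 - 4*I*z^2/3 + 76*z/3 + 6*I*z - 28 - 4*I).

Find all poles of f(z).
The singularities of f are the zeros of the denominator. Factoring,
  z^3 - 8*z^2 - 4*I*z^2/3 + 76*z/3 + 6*I*z - 28 - 4*I = (z - 3 + I)*(z - 3 - 3*I)*(z - 2 + 2*I/3)
so the candidates are z = 3 - I, z = 3 + 3*I, z = 2 - 2*I/3.

Check the numerator P(z) = 3*z^2 + z + 1 at each one:
  P(3 - I) = 28 - 19*I ≠ 0, so z = 3 - I is a (simple) pole.
  P(3 + 3*I) = 4 + 57*I ≠ 0, so z = 3 + 3*I is a (simple) pole.
  P(2 - 2*I/3) = 41/3 - 26*I/3 ≠ 0, so z = 2 - 2*I/3 is a (simple) pole.

Poles of f: {2 - 2*I/3, 3 - I, 3 + 3*I}

Final answer: {2 - 2*I/3, 3 - I, 3 + 3*I}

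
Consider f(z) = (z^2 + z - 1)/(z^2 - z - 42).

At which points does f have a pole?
The singularities of f are the zeros of the denominator. Factoring,
  z^2 - z - 42 = (z - 7)*(z + 6)
so the candidates are z = 7, z = -6.

Check the numerator P(z) = z^2 + z - 1 at each one:
  P(7) = 55 ≠ 0, so z = 7 is a (simple) pole.
  P(-6) = 29 ≠ 0, so z = -6 is a (simple) pole.

Poles of f: {-6, 7}

Final answer: {-6, 7}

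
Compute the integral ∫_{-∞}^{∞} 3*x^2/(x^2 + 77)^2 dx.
Let f(z) = 3*z^2/(z^2 + 77)^2. The denominator has no real zeros and deg Q - deg P = 2 ≥ 2, so the integral of f over the upper semicircle |z| = R tends to 0 as R → ∞. Closing the contour in the upper half-plane,
  ∫_{-∞}^{∞} f(x) dx = 2πi · Σ Res(f, z_k)  over the poles with Im z_k > 0.

Zeros of the denominator: z^2 + 77 = 0 gives z = ±sqrt(77)*I.
Upper half-plane: z = sqrt(77)*I (a pole of order 2).

Write f(z) = g(z)/(z - sqrt(77)*I)^2 with g(z) = 3*z^2/(z + sqrt(77)*I)^2. For a double pole, Res(f, z₀) = g'(z₀):
  g'(z) = 6*sqrt(77)*I*z/(z + sqrt(77)*I)^3
  Res(f, sqrt(77)*I) = g'(sqrt(77)*I) = -3*sqrt(77)*I/308

∫_{-∞}^{∞} f(x) dx = 2πi · (-3*sqrt(77)*I/308) = 3*sqrt(77)*pi/154

Final answer: 3*sqrt(77)*pi/154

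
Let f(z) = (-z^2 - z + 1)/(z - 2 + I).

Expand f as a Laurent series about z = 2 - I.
(-4 + 5*I)/(z - 2 + I) - 5 + 2*I - (z - 2 + I)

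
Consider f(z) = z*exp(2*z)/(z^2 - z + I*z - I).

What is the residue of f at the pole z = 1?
(1/2 - I/2)*exp(2)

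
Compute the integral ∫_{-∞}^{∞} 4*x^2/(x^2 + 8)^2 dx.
Let f(z) = 4*z^2/(z^2 + 8)^2. The denominator has no real zeros and deg Q - deg P = 2 ≥ 2, so the integral of f over the upper semicircle |z| = R tends to 0 as R → ∞. Closing the contour in the upper half-plane,
  ∫_{-∞}^{∞} f(x) dx = 2πi · Σ Res(f, z_k)  over the poles with Im z_k > 0.

Zeros of the denominator: z^2 + 8 = 0 gives z = ±2*sqrt(2)*I.
Upper half-plane: z = 2*sqrt(2)*I (a pole of order 2).

Write f(z) = g(z)/(z - 2*sqrt(2)*I)^2 with g(z) = 4*z^2/(z + 2*sqrt(2)*I)^2. For a double pole, Res(f, z₀) = g'(z₀):
  g'(z) = 16*sqrt(2)*I*z/(z + 2*sqrt(2)*I)^3
  Res(f, 2*sqrt(2)*I) = g'(2*sqrt(2)*I) = -sqrt(2)*I/4

∫_{-∞}^{∞} f(x) dx = 2πi · (-sqrt(2)*I/4) = sqrt(2)*pi/2

Final answer: sqrt(2)*pi/2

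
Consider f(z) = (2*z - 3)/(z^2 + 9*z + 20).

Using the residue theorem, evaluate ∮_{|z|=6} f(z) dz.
By the residue theorem, ∮_C f(z) dz = 2πi · (sum of the residues of f at the poles inside |z| = 6).

The denominator factors as (z + 5)*(z + 4), so the singularities of f are simple poles at z = -5, z = -4.
  |-5|² = 25 < 36 = 6², so this pole is inside the contour.
  |-4|² = 16 < 36 = 6², so this pole is inside the contour.

With P(z) = 2*z - 3 and Q(z) = z^2 + 9*z + 20, each pole is simple, so Res(f, z₀) = P(z₀)/Q'(z₀) with Q'(z) = 2*z + 9.
  Res(f, -5) = P(-5)/Q'(-5) = (-13)/(-1) = 13
  Res(f, -4) = P(-4)/Q'(-4) = (-11)/(1) = -11

Sum of residues inside C: 2
∮_C f(z) dz = 2πi · (2) = 4*I*pi

Final answer: 4*I*pi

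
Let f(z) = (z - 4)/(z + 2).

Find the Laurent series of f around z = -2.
-6/(z + 2) + 1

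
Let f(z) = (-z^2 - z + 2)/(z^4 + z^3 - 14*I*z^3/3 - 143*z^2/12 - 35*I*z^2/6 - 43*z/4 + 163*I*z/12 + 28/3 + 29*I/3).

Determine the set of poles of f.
{-2 + 2*I/3, -3/2 + I, 1 + I, 3/2 + 2*I}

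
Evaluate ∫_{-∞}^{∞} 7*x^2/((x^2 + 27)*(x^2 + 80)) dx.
Let f(z) = 7*z^2/((z^2 + 27)*(z^2 + 80)). The denominator has no real zeros and deg Q - deg P = 2 ≥ 2, so the integral of f over the upper semicircle |z| = R tends to 0 as R → ∞. Closing the contour in the upper half-plane,
  ∫_{-∞}^{∞} f(x) dx = 2πi · Σ Res(f, z_k)  over the poles with Im z_k > 0.

Zeros of the denominator: z^2 + 27 = 0 gives z = ±3*sqrt(3)*I; z^2 + 80 = 0 gives z = ±4*sqrt(5)*I.
Upper half-plane: z = 3*sqrt(3)*I, z = 4*sqrt(5)*I (simple).

Each pole is a simple zero of Q(z) = z^4 + 107*z^2 + 2160, so Res(f, z₀) = P(z₀)/Q'(z₀) with P(z) = 7*z^2, Q'(z) = 4*z^3 + 214*z:
  Res(f, 3*sqrt(3)*I) = (-189)/(318*sqrt(3)*I) = 21*sqrt(3)*I/106
  Res(f, 4*sqrt(5)*I) = (-560)/(-424*sqrt(5)*I) = -14*sqrt(5)*I/53

Sum of residues: 7*I*(-4*sqrt(5) + 3*sqrt(3))/106
∫_{-∞}^{∞} f(x) dx = 2πi · (7*I*(-4*sqrt(5) + 3*sqrt(3))/106) = 7*pi*(-3*sqrt(3) + 4*sqrt(5))/53

Final answer: 7*pi*(-3*sqrt(3) + 4*sqrt(5))/53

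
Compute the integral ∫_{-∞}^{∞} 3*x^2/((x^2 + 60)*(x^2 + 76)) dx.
Let f(z) = 3*z^2/((z^2 + 60)*(z^2 + 76)). The denominator has no real zeros and deg Q - deg P = 2 ≥ 2, so the integral of f over the upper semicircle |z| = R tends to 0 as R → ∞. Closing the contour in the upper half-plane,
  ∫_{-∞}^{∞} f(x) dx = 2πi · Σ Res(f, z_k)  over the poles with Im z_k > 0.

Zeros of the denominator: z^2 + 76 = 0 gives z = ±2*sqrt(19)*I; z^2 + 60 = 0 gives z = ±2*sqrt(15)*I.
Upper half-plane: z = 2*sqrt(15)*I, z = 2*sqrt(19)*I (simple).

Each pole is a simple zero of Q(z) = z^4 + 136*z^2 + 4560, so Res(f, z₀) = P(z₀)/Q'(z₀) with P(z) = 3*z^2, Q'(z) = 4*z^3 + 272*z:
  Res(f, 2*sqrt(15)*I) = (-180)/(64*sqrt(15)*I) = 3*sqrt(15)*I/16
  Res(f, 2*sqrt(19)*I) = (-228)/(-64*sqrt(19)*I) = -3*sqrt(19)*I/16

Sum of residues: 3*I*(-sqrt(19) + sqrt(15))/16
∫_{-∞}^{∞} f(x) dx = 2πi · (3*I*(-sqrt(19) + sqrt(15))/16) = 3*pi*(-sqrt(15) + sqrt(19))/8

Final answer: 3*pi*(-sqrt(15) + sqrt(19))/8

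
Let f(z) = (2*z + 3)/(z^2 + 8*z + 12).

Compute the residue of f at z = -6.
Write f(z) = P(z)/Q(z) with P(z) = 2*z + 3 and Q(z) = z^2 + 8*z + 12.
The denominator factors as Q(z) = (z + 6)*(z + 2), so z = -6 is a simple zero of Q and P is analytic there; z = -6 is therefore a simple pole and
  Res(f, z₀) = P(z₀)/Q'(z₀).

Q'(z) = 2*z + 8, so Q'(-6) = -4.
P(-6) = -9.

Res(f, -6) = (-9)/(-4) = 9/4

Final answer: 9/4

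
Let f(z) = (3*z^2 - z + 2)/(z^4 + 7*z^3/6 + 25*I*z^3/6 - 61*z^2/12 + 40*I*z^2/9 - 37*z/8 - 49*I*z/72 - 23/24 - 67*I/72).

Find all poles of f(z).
The singularities of f are the zeros of the denominator. Factoring,
  z^4 + 7*z^3/6 + 25*I*z^3/6 - 61*z^2/12 + 40*I*z^2/9 - 37*z/8 - 49*I*z/72 - 23/24 - 67*I/72 = (z + 1/2 + 2*I/3)*(z + 1/2)*(z + 1/2 + 3*I/2)*(z - 1/3 + 2*I)
so the candidates are z = -1/2 - 2*I/3, z = -1/2, z = -1/2 - 3*I/2, z = 1/3 - 2*I.

Check the numerator P(z) = 3*z^2 - z + 2 at each one:
  P(-1/2 - 2*I/3) = 23/12 + 8*I/3 ≠ 0, so z = -1/2 - 2*I/3 is a (simple) pole.
  P(-1/2) = 13/4 ≠ 0, so z = -1/2 is a (simple) pole.
  P(-1/2 - 3*I/2) = -7/2 + 6*I ≠ 0, so z = -1/2 - 3*I/2 is a (simple) pole.
  P(1/3 - 2*I) = -10 - 2*I ≠ 0, so z = 1/3 - 2*I is a (simple) pole.

Poles of f: {-1/2 - 3*I/2, -1/2 - 2*I/3, -1/2, 1/3 - 2*I}

Final answer: {-1/2 - 3*I/2, -1/2 - 2*I/3, -1/2, 1/3 - 2*I}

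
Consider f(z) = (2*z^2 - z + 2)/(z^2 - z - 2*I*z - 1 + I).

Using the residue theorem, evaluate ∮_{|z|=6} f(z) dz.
By the residue theorem, ∮_C f(z) dz = 2πi · (sum of the residues of f at the poles inside |z| = 6).

The denominator factors as (z - I)*(z - 1 - I), so the singularities of f are simple poles at z = I, z = 1 + I.
  |I|² = 1 < 36 = 6², so this pole is inside the contour.
  |1 + I|² = 2 < 36 = 6², so this pole is inside the contour.

With P(z) = 2*z^2 - z + 2 and Q(z) = z^2 - z - 2*I*z - 1 + I, each pole is simple, so Res(f, z₀) = P(z₀)/Q'(z₀) with Q'(z) = 2*z - 1 - 2*I.
  Res(f, I) = P(I)/Q'(I) = (-I)/(-1) = I
  Res(f, 1 + I) = P(1 + I)/Q'(1 + I) = (1 + 3*I)/(1) = 1 + 3*I

Sum of residues inside C: 1 + 4*I
∮_C f(z) dz = 2πi · (1 + 4*I) = pi*(-8 + 2*I)

Final answer: pi*(-8 + 2*I)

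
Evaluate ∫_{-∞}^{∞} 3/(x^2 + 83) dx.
Let f(z) = 3/(z^2 + 83). The denominator has no real zeros and deg Q - deg P = 2 ≥ 2, so the integral of f over the upper semicircle |z| = R tends to 0 as R → ∞. Closing the contour in the upper half-plane,
  ∫_{-∞}^{∞} f(x) dx = 2πi · Σ Res(f, z_k)  over the poles with Im z_k > 0.

Zeros of the denominator: z^2 + 83 = 0 gives z = ±sqrt(83)*I.
Upper half-plane: z = sqrt(83)*I (simple).

Each pole is a simple zero of Q(z) = z^2 + 83, so Res(f, z₀) = P(z₀)/Q'(z₀) with P(z) = 3, Q'(z) = 2*z:
  Res(f, sqrt(83)*I) = (3)/(2*sqrt(83)*I) = -3*sqrt(83)*I/166

∫_{-∞}^{∞} f(x) dx = 2πi · (-3*sqrt(83)*I/166) = 3*sqrt(83)*pi/83

Final answer: 3*sqrt(83)*pi/83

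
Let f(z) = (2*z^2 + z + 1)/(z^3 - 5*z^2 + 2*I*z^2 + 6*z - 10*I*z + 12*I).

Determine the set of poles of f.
{-2*I, 2, 3}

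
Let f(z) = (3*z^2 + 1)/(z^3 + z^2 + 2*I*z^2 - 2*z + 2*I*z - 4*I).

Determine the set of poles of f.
{-2, -2*I, 1}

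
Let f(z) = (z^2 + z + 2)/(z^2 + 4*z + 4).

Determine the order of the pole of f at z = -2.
Factor the denominator:
  z^2 + 4*z + 4 = (z + 2)^2

The numerator P(z) = z^2 + z + 2 has P(-2) = 4 ≠ 0, so no factor of (z + 2) cancels.
Near z = -2 we can therefore write f(z) = g(z)/(z + 2)^2 with g analytic at -2 and g(-2) ≠ 0 (g is just the numerator).

Hence z = -2 is a pole of order 2.

Final answer: 2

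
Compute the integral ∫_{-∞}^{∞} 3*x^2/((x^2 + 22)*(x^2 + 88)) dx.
sqrt(22)*pi/22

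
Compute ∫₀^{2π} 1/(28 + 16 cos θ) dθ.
sqrt(33)*pi/66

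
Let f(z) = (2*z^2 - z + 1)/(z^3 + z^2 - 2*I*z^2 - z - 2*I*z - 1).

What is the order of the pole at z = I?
Factor the denominator:
  z^3 + z^2 - 2*I*z^2 - z - 2*I*z - 1 = (z - I)^2*(z + 1)

The numerator P(z) = 2*z^2 - z + 1 has P(I) = -1 - I ≠ 0, so no factor of (z - I) cancels.
Near z = I we can therefore write f(z) = g(z)/(z - I)^2 with g analytic at I and g(I) ≠ 0 (g is the numerator divided by the remaining denominator factors).

Hence z = I is a pole of order 2.

Final answer: 2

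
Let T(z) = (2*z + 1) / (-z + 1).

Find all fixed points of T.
T(z) = z means 2*z + 1 = z*(-z + 1), i.e.
  -z^2 - z - 1 = 0.
Discriminant: (-1)^2 - 4*(-1)*(-1) = -3, so the roots are complex conjugates.
  z = (1 ± I*sqrt(3))/(2*(-1))
Fixed points: {-1/2 - sqrt(3)*I/2, -1/2 + sqrt(3)*I/2}

Final answer: {-1/2 - sqrt(3)*I/2, -1/2 + sqrt(3)*I/2}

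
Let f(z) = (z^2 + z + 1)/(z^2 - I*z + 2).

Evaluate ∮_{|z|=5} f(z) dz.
By the residue theorem, ∮_C f(z) dz = 2πi · (sum of the residues of f at the poles inside |z| = 5).

The denominator factors as (z + I)*(z - 2*I), so the singularities of f are simple poles at z = -I, z = 2*I.
  |-I|² = 1 < 25 = 5², so this pole is inside the contour.
  |2*I|² = 4 < 25 = 5², so this pole is inside the contour.

With P(z) = z^2 + z + 1 and Q(z) = z^2 - I*z + 2, each pole is simple, so Res(f, z₀) = P(z₀)/Q'(z₀) with Q'(z) = 2*z - I.
  Res(f, -I) = P(-I)/Q'(-I) = (-I)/(-3*I) = 1/3
  Res(f, 2*I) = P(2*I)/Q'(2*I) = (-3 + 2*I)/(3*I) = 2/3 + I

Sum of residues inside C: 1 + I
∮_C f(z) dz = 2πi · (1 + I) = pi*(-2 + 2*I)

Final answer: pi*(-2 + 2*I)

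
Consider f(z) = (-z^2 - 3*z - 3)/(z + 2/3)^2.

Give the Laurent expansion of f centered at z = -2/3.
Put w = z - (-2/3), i.e. z = w - 2/3. The denominator is w^2, so it suffices to rewrite the numerator in powers of w.

P(z) = -z^2 - 3*z - 3
P(w - 2/3) = -13/9 - 5*w/3 - w^2

Dividing each term by w^2:
  f = -13/(9*w^2) - 5/(3*w) - 1

Substituting back w = z + 2/3:
  f(z) = -13/(9*(z + 2/3)^2) - 5/(3*(z + 2/3)) - 1

The series is finite because the numerator is a polynomial; the negative powers form the principal part, and the coefficient of 1/(z + 2/3) gives Res(f, -2/3) = -5/3.

Final answer: -13/(9*(z + 2/3)^2) - 5/(3*(z + 2/3)) - 1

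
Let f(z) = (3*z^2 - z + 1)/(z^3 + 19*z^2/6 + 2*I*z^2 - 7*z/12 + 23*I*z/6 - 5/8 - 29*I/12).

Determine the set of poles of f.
The singularities of f are the zeros of the denominator. Factoring,
  z^3 + 19*z^2/6 + 2*I*z^2 - 7*z/12 + 23*I*z/6 - 5/8 - 29*I/12 = (z + 3 + I/2)*(z - 1/2)*(z + 2/3 + 3*I/2)
so the candidates are z = -3 - I/2, z = 1/2, z = -2/3 - 3*I/2.

Check the numerator P(z) = 3*z^2 - z + 1 at each one:
  P(-3 - I/2) = 121/4 + 19*I/2 ≠ 0, so z = -3 - I/2 is a (simple) pole.
  P(1/2) = 5/4 ≠ 0, so z = 1/2 is a (simple) pole.
  P(-2/3 - 3*I/2) = -15/4 + 15*I/2 ≠ 0, so z = -2/3 - 3*I/2 is a (simple) pole.

Poles of f: {-3 - I/2, -2/3 - 3*I/2, 1/2}

Final answer: {-3 - I/2, -2/3 - 3*I/2, 1/2}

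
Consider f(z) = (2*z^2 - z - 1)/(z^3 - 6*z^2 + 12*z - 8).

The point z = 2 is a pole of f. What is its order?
Factor the denominator:
  z^3 - 6*z^2 + 12*z - 8 = (z - 2)^3

The numerator P(z) = 2*z^2 - z - 1 has P(2) = 5 ≠ 0, so no factor of (z - 2) cancels.
Near z = 2 we can therefore write f(z) = g(z)/(z - 2)^3 with g analytic at 2 and g(2) ≠ 0 (g is just the numerator).

Hence z = 2 is a pole of order 3.

Final answer: 3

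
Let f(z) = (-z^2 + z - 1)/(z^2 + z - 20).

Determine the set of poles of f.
The singularities of f are the zeros of the denominator. Factoring,
  z^2 + z - 20 = (z + 5)*(z - 4)
so the candidates are z = -5, z = 4.

Check the numerator P(z) = -z^2 + z - 1 at each one:
  P(-5) = -31 ≠ 0, so z = -5 is a (simple) pole.
  P(4) = -13 ≠ 0, so z = 4 is a (simple) pole.

Poles of f: {-5, 4}

Final answer: {-5, 4}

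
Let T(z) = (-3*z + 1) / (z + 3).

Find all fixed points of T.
T(z) = z means -3*z + 1 = z*(z + 3), i.e.
  z^2 + 6*z - 1 = 0.
Discriminant: (6)^2 - 4*(1)*(-1) = 40, so the roots are real.
  z = (-6 ± sqrt(40))/(2*(1))
Fixed points: {-sqrt(10) - 3, -3 + sqrt(10)}

Final answer: {-sqrt(10) - 3, -3 + sqrt(10)}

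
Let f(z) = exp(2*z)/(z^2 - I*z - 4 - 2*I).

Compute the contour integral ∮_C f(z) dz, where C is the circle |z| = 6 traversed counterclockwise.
pi*(2/17 + 8*I/17)*exp(4 + 2*I) + pi*(-2/17 - 8*I/17)*exp(-4)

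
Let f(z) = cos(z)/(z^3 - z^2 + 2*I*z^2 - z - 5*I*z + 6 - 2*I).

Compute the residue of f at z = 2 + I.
Write f(z) = P(z)/Q(z) with P(z) = cos(z) and Q(z) = z^3 - z^2 + 2*I*z^2 - z - 5*I*z + 6 - 2*I.
The denominator factors as Q(z) = (z + 2*I)*(z - 2 - I)*(z + 1 + I), so z = 2 + I is a simple zero of Q and P is analytic there; z = 2 + I is therefore a simple pole and
  Res(f, z₀) = P(z₀)/Q'(z₀).

Q'(z) = 3*z^2 - 2*z + 4*I*z - 1 - 5*I, so Q'(2 + I) = 13*I.
P(2 + I) = cos(2 + I).

Res(f, 2 + I) = (cos(2 + I))/(13*I) = -I*cos(2 + I)/13

Final answer: -I*cos(2 + I)/13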